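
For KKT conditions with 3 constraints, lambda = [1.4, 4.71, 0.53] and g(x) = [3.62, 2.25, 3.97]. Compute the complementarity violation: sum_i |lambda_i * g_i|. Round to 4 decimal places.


KKT complementary slackness check:
lambda_1 * g_1 = 1.4 * 3.62 = 5.068
lambda_2 * g_2 = 4.71 * 2.25 = 10.5975
lambda_3 * g_3 = 0.53 * 3.97 = 2.1041
Total violation = 5.068 + 10.5975 + 2.1041 = 17.7696


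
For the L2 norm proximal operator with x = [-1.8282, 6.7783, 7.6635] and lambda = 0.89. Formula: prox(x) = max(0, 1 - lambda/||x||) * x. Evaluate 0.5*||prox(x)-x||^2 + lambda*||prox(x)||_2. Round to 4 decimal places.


Step 1: Compute ||x||.
||x|| = 10.3931
Step 2: Compute scaling factor.
scale = max(0, 1 - 0.89/10.3931) = 0.9144
Step 3: prox(x) = [-1.6716, 6.1978, 7.0072]
||prox(x)|| = 9.5031
Step 4: Proximal objective.
0.5*||prox-x||^2 = 0.3961
lambda*||prox|| = 8.4578
Total = 8.8538


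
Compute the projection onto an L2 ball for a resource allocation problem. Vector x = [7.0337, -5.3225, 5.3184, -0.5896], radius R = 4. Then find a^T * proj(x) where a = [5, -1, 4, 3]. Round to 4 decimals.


Step 1: Compute ||x|| (intermediates to 6 decimals).
||x|| = sqrt(7.0337^2 + (-5.3225)^2 + 5.3184^2 + (-0.5896)^2) = 10.316731
Step 2: Project.
Since ||x|| > R, scale = R/||x|| = 4/10.316731 = 0.38772, proj(x) = scale * x
proj(x) = [2.727106, -2.06364, 2.06205, -0.2286]
Step 3: Dot product.
a^T * proj(x) = 5*2.727106 - 1*(-2.06364) + 4*2.06205 + 3*(-0.2286) = 23.2616


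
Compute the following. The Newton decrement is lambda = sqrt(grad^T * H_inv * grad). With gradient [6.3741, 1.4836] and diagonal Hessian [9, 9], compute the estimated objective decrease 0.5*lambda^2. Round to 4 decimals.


Step 1: H is diagonal, so H^(-1) * g = [0.7082, 0.1648].
Step 2: g^T H^(-1) g = sum_i g_i^2 / H_ii
  = (6.3741)^2/9 + (1.4836)^2/9
  = 4.5144 + 0.2446 = 4.7589
Step 3: Objective decrease = 0.5 * g^T H^(-1) g = 2.3795


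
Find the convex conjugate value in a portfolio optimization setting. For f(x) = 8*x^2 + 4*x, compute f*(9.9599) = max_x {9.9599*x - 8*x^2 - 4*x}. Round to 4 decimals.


f*(y) = sup_x {y*x - a*x^2 - b*x} = sup_x {(y-b)*x - a*x^2}
FOC: (y - b) - 2a*x = 0 => x* = (y - b)/(2a)
x* = (9.9599 - 4)/(2*8) = 0.3725
f*(9.9599) = (y-b)^2/(4a) = (9.9599 - 4)^2/(4*8)
= 35.5204/32 = 1.11


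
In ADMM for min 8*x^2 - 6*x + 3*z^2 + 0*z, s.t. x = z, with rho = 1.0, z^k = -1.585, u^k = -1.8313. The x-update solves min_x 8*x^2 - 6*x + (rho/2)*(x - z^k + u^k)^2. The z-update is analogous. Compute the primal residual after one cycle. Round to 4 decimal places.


ADMM iteration with rho = 1.0, z^k = -1.585, u^k = -1.8313
Step 1: x-update.
Minimize 8*x^2 - 6*x + (1.0/2)*(x + 1.585 - 1.8313)^2
FOC: (2*8 + 1.0)*x = 6 + 1.0*(-1.585 + 1.8313)
x^{k+1} = 0.3674
Step 2: z-update.
Minimize 3*z^2 + 0*z + (1.0/2)*(0.3674 - z - 1.8313)^2
FOC: (2*3 + 1.0)*z = 0 + 1.0*(0.3674 - 1.8313)
z^{k+1} = -0.2091
Step 3: u-update.
u^{k+1} = -1.8313 + 0.3674 + 0.2091 = -1.2547
Step 4: Primal residual = |0.3674 + 0.2091| = 0.5766


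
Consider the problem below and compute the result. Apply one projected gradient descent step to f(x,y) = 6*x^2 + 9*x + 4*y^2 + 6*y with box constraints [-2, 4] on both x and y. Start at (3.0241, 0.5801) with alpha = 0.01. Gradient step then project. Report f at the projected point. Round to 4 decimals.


Step 1: Compute gradient at (3.0241, 0.5801).
grad_x = 2*6*3.0241 + 9 = 45.2892
grad_y = 2*4*0.5801 + 6 = 10.6408
Step 2: Gradient step.
x_raw = 3.0241 - 0.01*45.2892 = 2.5712
y_raw = 0.5801 - 0.01*10.6408 = 0.4737
Step 3: Project onto [-2, 4].
x_proj = clip(2.5712) = 2.5712
y_proj = clip(0.4737) = 0.4737
Step 4: Evaluate f.
f(2.5712, 0.4737) = 66.5472


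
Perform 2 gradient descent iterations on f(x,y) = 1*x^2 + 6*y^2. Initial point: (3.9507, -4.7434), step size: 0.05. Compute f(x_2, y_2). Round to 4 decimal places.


Gradient descent on f(x,y) = 1*x^2 + 6*y^2.
Starting point: (3.9507, -4.7434), alpha = 0.05
Step 1: grad_x = 2*1*3.9507 = 7.9014, grad_y = 2*6*-4.7434 = -56.9208
  x_1 = 3.9507 - 0.05*7.9014 = 3.5556
  y_1 = -4.7434 - 0.05*-56.9208 = -1.8974
Step 2: grad_x = 2*1*3.5556 = 7.1113, grad_y = 2*6*-1.8974 = -22.7683
  x_2 = 3.5556 - 0.05*7.1113 = 3.2001
  y_2 = -1.8974 - 0.05*-22.7683 = -0.7589
f(3.2001, -0.7589) = 1*3.2001^2 + 6*(-0.7589)^2 = 13.6964


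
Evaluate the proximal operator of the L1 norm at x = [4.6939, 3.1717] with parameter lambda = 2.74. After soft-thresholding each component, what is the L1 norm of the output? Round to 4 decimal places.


Soft-thresholding with lambda = 2.74:
prox(4.6939) = sign(4.6939)*max(|4.6939| - 2.74, 0) = 1.9539
prox(3.1717) = sign(3.1717)*max(|3.1717| - 2.74, 0) = 0.4317
prox(x) = [1.9539, 0.4317]
||prox(x)||_1 = 1.9539 + 0.4317 = 2.3856


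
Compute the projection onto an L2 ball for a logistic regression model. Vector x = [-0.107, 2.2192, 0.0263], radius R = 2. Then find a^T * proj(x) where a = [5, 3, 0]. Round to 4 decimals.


Step 1: Compute ||x|| (intermediates to 6 decimals).
||x|| = sqrt((-0.107)^2 + 2.2192^2 + 0.0263^2) = 2.221934
Step 2: Project.
Since ||x|| > R, scale = R/||x|| = 2/2.221934 = 0.900117, proj(x) = scale * x
proj(x) = [-0.096313, 1.99754, 0.023673]
Step 3: Dot product.
a^T * proj(x) = 5*(-0.096313) + 3*1.99754 + 0*0.023673 = 5.5111


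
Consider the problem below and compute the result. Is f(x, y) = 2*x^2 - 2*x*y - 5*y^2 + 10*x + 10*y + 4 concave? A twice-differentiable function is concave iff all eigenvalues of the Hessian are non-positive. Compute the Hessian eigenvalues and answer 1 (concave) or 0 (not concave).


The Hessian of f(x,y) = 2*x^2 - 2*x*y - 5*y^2 + 10*x + 10*y + 4 is:
H = [[4, -2], [-2, -10]]
Trace = 4 - 10 = -6
Determinant = 4*-10 - (-2)^2 = -44
Discriminant = (-6)^2 - 4*-44 = 212.0
Eigenvalues: lambda_1 = -10.2801, lambda_2 = 4.2801
The function is not concave.

0


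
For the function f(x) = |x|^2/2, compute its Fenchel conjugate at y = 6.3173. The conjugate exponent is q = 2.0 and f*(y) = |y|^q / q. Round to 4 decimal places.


The conjugate exponent q satisfies 1/p + 1/q = 1.
p = 2, so q = 2/(2 - 1) = 2.0
|y|^q = 6.3173^2.0 = 39.9083
f*(6.3173) = 39.9083 / 2.0 = 19.9541


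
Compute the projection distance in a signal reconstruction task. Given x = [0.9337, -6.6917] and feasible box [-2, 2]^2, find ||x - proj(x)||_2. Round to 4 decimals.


Project each component onto [-2, 2].
clip(0.9337) = 0.9337, clip(-6.6917) = -2.0
Projection = [0.9337, -2.0]
Squared diffs: [0.0, 22.012]
Distance = sqrt(22.012) = 4.6917


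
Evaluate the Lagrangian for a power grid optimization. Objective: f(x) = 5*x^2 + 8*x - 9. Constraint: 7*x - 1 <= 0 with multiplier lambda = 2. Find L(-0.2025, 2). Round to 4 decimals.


Step 1: Evaluate f(x).
f(-0.2025) = 5*(-0.2025)^2 + 8*(-0.2025) - 9 = -10.415
Step 2: Evaluate g(x).
g(-0.2025) = 7*-0.2025 - 1 = -2.4175
Step 3: Compute Lagrangian.
L = -10.415 + 2*-2.4175 = -15.25


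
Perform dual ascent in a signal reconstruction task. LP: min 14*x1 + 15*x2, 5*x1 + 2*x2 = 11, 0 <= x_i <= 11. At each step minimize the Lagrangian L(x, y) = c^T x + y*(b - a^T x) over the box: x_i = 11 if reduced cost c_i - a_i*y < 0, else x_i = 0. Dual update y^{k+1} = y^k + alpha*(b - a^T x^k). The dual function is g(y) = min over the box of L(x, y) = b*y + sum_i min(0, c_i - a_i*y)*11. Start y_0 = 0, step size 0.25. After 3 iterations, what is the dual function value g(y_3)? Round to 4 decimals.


Dual ascent for LP: min 14*x1 + 15*x2, 5*x1 + 2*x2 = 11, 0 <= x_i <= 11
Step 1: y^k = 0.0, reduced costs: (14.0, 15.0)
  x^k = (0.0, 0.0), subgradient = b - a^T x = 11.0
  y^{k+1} = 0.0 + 0.25*11.0 = 2.75
Step 2: y^k = 2.75, reduced costs: (0.25, 9.5)
  x^k = (0.0, 0.0), subgradient = b - a^T x = 11.0
  y^{k+1} = 2.75 + 0.25*11.0 = 5.5
Step 3: y^k = 5.5, reduced costs: (-13.5, 4.0)
  x^k = (11.0, 0.0), subgradient = b - a^T x = -44.0
  y^{k+1} = 5.5 + 0.25*-44.0 = -5.5
Dual objective at y_3 = -5.5: reduced costs (41.5, 26.0), box minimizer x = (0.0, 0.0)
g(y_3) = b*y + (c1 - a1*y)*x1 + (c2 - a2*y)*x2 = 11*(-5.5) + 41.5*0.0 + 26.0*0.0 = -60.5 + 0.0 + 0.0 = -60.5


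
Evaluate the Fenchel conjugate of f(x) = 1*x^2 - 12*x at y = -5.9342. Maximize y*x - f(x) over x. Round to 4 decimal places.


f*(y) = sup_x {y*x - a*x^2 - b*x} = sup_x {(y-b)*x - a*x^2}
FOC: (y - b) - 2a*x = 0 => x* = (y - b)/(2a)
x* = (-5.9342 + 12)/(2*1) = 3.0329
f*(-5.9342) = (y-b)^2/(4a) = (-5.9342 + 12)^2/(4*1)
= 36.7939/4 = 9.1985


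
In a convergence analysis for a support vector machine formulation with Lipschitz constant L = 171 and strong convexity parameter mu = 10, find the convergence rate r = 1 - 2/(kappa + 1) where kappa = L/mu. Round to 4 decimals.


Step 1: Compute the condition number.
kappa = L/mu = 171/10 = 17.1
Step 2: Compute the convergence rate.
r = 1 - 2/(kappa + 1) = 1 - 2*mu/(L + mu) = (L - mu)/(L + mu) = 161/181 = 0.8895


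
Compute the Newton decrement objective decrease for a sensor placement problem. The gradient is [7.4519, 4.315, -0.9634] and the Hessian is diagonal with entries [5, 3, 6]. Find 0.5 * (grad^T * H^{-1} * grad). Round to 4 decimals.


Step 1: H is diagonal, so H^(-1) * g = [1.4904, 1.4383, -0.1606].
Step 2: g^T H^(-1) g = sum_i g_i^2 / H_ii
  = (7.4519)^2/5 + (4.315)^2/3 + (-0.9634)^2/6
  = 11.1062 + 6.2064 + 0.1547 = 17.4673
Step 3: Objective decrease = 0.5 * g^T H^(-1) g = 8.7336


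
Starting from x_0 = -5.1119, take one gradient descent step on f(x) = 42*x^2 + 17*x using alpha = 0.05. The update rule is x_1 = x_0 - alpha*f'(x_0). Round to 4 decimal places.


We compute the gradient at x_0 and apply the update.
f'(x) = 84*x + 17
f'(-5.1119) = 84*-5.1119 + 17 = -412.3996
x_1 = -5.1119 - 0.05*-412.3996 = 15.5081


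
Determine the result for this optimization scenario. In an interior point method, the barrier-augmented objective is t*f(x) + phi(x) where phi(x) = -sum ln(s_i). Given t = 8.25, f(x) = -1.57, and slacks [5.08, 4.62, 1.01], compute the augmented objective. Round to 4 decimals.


Step 1: Compute log-barrier.
ln values: [1.6253, 1.5304, 0.01]
phi = -(1.6253 + 1.5304 + 0.01) = -3.1657
Step 2: Compute augmented objective.
t*f(x) = 8.25*-1.57 = -12.9525
Total = -12.9525 - 3.1657 = -16.1182


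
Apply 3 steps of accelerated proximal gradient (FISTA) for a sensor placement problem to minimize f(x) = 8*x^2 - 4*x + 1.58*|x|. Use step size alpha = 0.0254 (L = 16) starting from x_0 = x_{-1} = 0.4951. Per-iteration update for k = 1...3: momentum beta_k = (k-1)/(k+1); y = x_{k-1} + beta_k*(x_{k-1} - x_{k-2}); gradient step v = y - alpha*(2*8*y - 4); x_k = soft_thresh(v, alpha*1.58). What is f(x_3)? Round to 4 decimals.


FISTA on f(x) = 8*x^2 - 4*x + 1.58*|x|
L = 16, alpha = 0.0254
Iteration 1: beta = 0.0, y = 0.4951 + 0.0*(0.4951 - 0.4951) = 0.4951
  grad(y) = 3.9216, v = y - alpha*grad = 0.3955
  prox(v) = soft_thresh(0.3955, 0.0401) = 0.3554
Iteration 2: beta = 0.3333, y = 0.3554 + 0.3333*(0.3554 - 0.4951) = 0.3088
  grad(y) = 0.9405, v = y - alpha*grad = 0.2849
  prox(v) = soft_thresh(0.2849, 0.0401) = 0.2448
Iteration 3: beta = 0.5, y = 0.2448 + 0.5*(0.2448 - 0.3554) = 0.1895
  grad(y) = -0.9687, v = y - alpha*grad = 0.2141
  prox(v) = soft_thresh(0.2141, 0.0401) = 0.1739
f(x_3) = 8*0.1739^2 - 4*0.1739 + 1.58*|0.1739| = -0.1789


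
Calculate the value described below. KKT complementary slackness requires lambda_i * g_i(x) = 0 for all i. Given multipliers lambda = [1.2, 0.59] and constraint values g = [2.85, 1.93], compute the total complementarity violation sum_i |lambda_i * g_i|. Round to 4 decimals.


KKT complementary slackness check:
lambda_1 * g_1 = 1.2 * 2.85 = 3.42
lambda_2 * g_2 = 0.59 * 1.93 = 1.1387
Total violation = 3.42 + 1.1387 = 4.5587


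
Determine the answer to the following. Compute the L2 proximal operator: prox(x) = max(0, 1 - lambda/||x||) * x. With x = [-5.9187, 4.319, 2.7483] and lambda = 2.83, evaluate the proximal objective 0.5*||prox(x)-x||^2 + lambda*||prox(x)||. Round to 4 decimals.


Step 1: Compute ||x||.
||x|| = 7.8255
Step 2: Compute scaling factor.
scale = max(0, 1 - 2.83/7.8255) = 0.6384
Step 3: prox(x) = [-3.7783, 2.7571, 1.7544]
||prox(x)|| = 4.9955
Step 4: Proximal objective.
0.5*||prox-x||^2 = 4.0045
lambda*||prox|| = 14.1373
Total = 18.1416


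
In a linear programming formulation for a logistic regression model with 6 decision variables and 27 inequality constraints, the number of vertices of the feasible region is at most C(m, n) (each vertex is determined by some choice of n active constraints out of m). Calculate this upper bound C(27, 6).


Each vertex corresponds to some choice of n active constraints out of m, so the number of vertices is at most C(m, n) = m! / (n!(m-n)!).
m = 27, n = 6
Numerator: 27 * 26 * 25 * 24 * 23 * 22
Denominator: 6! = 720
C(27, 6) = 296010


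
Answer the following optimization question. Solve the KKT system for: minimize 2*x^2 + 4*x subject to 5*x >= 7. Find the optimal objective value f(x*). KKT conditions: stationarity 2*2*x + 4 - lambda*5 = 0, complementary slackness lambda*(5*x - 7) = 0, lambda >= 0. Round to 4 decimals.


Step 1: Try lambda = 0 (constraint inactive).
x_unc = -4/(2*2) = -1.0
Check: 5*-1.0 = -5.0 < 7 -- violated!
Step 2: Constraint must be active: 5*x = 7
x* = 7/5 = 1.4
lambda = (2*2*1.4 + 4)/5 = 1.92
Step 3: Compute optimal value.
f(x*) = 2*1.4^2 + 4*1.4 = 9.52


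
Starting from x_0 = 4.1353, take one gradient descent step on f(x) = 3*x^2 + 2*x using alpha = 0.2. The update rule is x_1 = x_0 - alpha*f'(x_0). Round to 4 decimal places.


We compute the gradient at x_0 and apply the update.
f'(x) = 6*x + 2
f'(4.1353) = 6*4.1353 + 2 = 26.8118
x_1 = 4.1353 - 0.2*26.8118 = -1.2271


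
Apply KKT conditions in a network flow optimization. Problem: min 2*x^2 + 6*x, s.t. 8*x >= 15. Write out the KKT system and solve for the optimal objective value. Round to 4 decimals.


Step 1: Try lambda = 0 (constraint inactive).
x_unc = -6/(2*2) = -1.5
Check: 8*-1.5 = -12.0 < 15 -- violated!
Step 2: Constraint must be active: 8*x = 15
x* = 15/8 = 1.875
lambda = (2*2*1.875 + 6)/8 = 1.6875
Step 3: Compute optimal value.
f(x*) = 2*1.875^2 + 6*1.875 = 18.2813


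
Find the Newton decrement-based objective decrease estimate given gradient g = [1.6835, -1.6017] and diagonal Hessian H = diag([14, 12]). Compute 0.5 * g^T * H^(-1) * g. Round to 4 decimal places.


Step 1: H is diagonal, so H^(-1) * g = [0.1203, -0.1335].
Step 2: g^T H^(-1) g = sum_i g_i^2 / H_ii
  = (1.6835)^2/14 + (-1.6017)^2/12
  = 0.2024 + 0.2138 = 0.4162
Step 3: Objective decrease = 0.5 * g^T H^(-1) g = 0.2081


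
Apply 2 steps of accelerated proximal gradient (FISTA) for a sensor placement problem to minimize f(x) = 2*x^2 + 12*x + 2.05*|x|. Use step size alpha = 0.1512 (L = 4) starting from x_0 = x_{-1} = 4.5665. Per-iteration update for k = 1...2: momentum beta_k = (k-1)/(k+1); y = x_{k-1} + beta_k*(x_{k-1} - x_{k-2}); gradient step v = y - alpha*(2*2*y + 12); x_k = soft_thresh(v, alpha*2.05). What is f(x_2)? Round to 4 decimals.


FISTA on f(x) = 2*x^2 + 12*x + 2.05*|x|
L = 4, alpha = 0.1512
Iteration 1: beta = 0.0, y = 4.5665 + 0.0*(4.5665 - 4.5665) = 4.5665
  grad(y) = 30.266, v = y - alpha*grad = -0.0097
  prox(v) = soft_thresh(-0.0097, 0.31) = 0.0
Iteration 2: beta = 0.3333, y = 0.0 + 0.3333*(0.0 - 4.5665) = -1.5222
  grad(y) = 5.9113, v = y - alpha*grad = -2.416
  prox(v) = soft_thresh(-2.416, 0.31) = -2.106
f(x_2) = 2*(-2.106)^2 + 12*(-2.106) + 2.05*|-2.106| = -12.0842


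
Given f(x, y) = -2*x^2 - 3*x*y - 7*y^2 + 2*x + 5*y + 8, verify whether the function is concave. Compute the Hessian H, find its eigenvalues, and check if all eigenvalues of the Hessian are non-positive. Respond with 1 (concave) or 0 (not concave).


The Hessian of f(x,y) = -2*x^2 - 3*x*y - 7*y^2 + 2*x + 5*y + 8 is:
H = [[-4, -3], [-3, -14]]
Trace = -4 - 14 = -18
Determinant = -4*-14 - (-3)^2 = 47
Discriminant = (-18)^2 - 4*47 = 136.0
Eigenvalues: lambda_1 = -14.831, lambda_2 = -3.169
The function is concave.

1


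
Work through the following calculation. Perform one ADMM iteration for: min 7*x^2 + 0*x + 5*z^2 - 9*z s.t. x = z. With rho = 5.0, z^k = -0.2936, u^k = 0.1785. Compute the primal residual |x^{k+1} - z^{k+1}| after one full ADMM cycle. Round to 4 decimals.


ADMM iteration with rho = 5.0, z^k = -0.2936, u^k = 0.1785
Step 1: x-update.
Minimize 7*x^2 + 0*x + (5.0/2)*(x + 0.2936 + 0.1785)^2
FOC: (2*7 + 5.0)*x = 0 + 5.0*(-0.2936 - 0.1785)
x^{k+1} = -0.1242
Step 2: z-update.
Minimize 5*z^2 - 9*z + (5.0/2)*(-0.1242 - z + 0.1785)^2
FOC: (2*5 + 5.0)*z = 9 + 5.0*(-0.1242 + 0.1785)
z^{k+1} = 0.6181
Step 3: u-update.
u^{k+1} = 0.1785 - 0.1242 - 0.6181 = -0.5638
Step 4: Primal residual = |-0.1242 - 0.6181| = 0.7423


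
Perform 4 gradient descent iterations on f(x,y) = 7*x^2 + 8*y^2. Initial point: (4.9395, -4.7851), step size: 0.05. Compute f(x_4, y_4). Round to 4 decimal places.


Gradient descent on f(x,y) = 7*x^2 + 8*y^2.
Starting point: (4.9395, -4.7851), alpha = 0.05
Step 1: grad_x = 2*7*4.9395 = 69.153, grad_y = 2*8*-4.7851 = -76.5616
  x_1 = 4.9395 - 0.05*69.153 = 1.4819
  y_1 = -4.7851 - 0.05*-76.5616 = -0.957
Step 2: grad_x = 2*7*1.4819 = 20.7459, grad_y = 2*8*-0.957 = -15.3123
  x_2 = 1.4819 - 0.05*20.7459 = 0.4446
  y_2 = -0.957 - 0.05*-15.3123 = -0.1914
Step 3: grad_x = 2*7*0.4446 = 6.2238, grad_y = 2*8*-0.1914 = -3.0625
  x_3 = 0.4446 - 0.05*6.2238 = 0.1334
  y_3 = -0.1914 - 0.05*-3.0625 = -0.0383
Step 4: grad_x = 2*7*0.1334 = 1.8671, grad_y = 2*8*-0.0383 = -0.6125
  x_4 = 0.1334 - 0.05*1.8671 = 0.04
  y_4 = -0.0383 - 0.05*-0.6125 = -0.0077
f(0.04, -0.0077) = 7*0.04^2 + 8*(-0.0077)^2 = 0.0117


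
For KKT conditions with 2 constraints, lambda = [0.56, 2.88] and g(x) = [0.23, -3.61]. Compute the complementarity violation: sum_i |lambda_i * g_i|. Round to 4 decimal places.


KKT complementary slackness check:
lambda_1 * g_1 = 0.56 * 0.23 = 0.1288
lambda_2 * g_2 = 2.88 * -3.61 = -10.3968
Total violation = 0.1288 + 10.3968 = 10.5256


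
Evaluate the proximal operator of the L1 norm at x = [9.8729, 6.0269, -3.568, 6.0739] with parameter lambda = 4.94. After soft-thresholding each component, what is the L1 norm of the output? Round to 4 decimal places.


Soft-thresholding with lambda = 4.94:
prox(9.8729) = sign(9.8729)*max(|9.8729| - 4.94, 0) = 4.9329
prox(6.0269) = sign(6.0269)*max(|6.0269| - 4.94, 0) = 1.0869
prox(-3.568) = sign(-3.568)*max(|-3.568| - 4.94, 0) = 0.0
prox(6.0739) = sign(6.0739)*max(|6.0739| - 4.94, 0) = 1.1339
prox(x) = [4.9329, 1.0869, 0.0, 1.1339]
||prox(x)||_1 = 4.9329 + 1.0869 + 0.0 + 1.1339 = 7.1537


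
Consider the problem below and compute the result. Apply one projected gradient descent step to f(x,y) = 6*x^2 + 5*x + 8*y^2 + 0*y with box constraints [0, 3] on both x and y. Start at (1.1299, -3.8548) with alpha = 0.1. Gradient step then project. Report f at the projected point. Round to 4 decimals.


Step 1: Compute gradient at (1.1299, -3.8548).
grad_x = 2*6*1.1299 + 5 = 18.5588
grad_y = 2*8*-3.8548 + 0 = -61.6768
Step 2: Gradient step.
x_raw = 1.1299 - 0.1*18.5588 = -0.726
y_raw = -3.8548 - 0.1*-61.6768 = 2.3129
Step 3: Project onto [0, 3].
x_proj = clip(-0.726) = 0.0
y_proj = clip(2.3129) = 2.3129
Step 4: Evaluate f.
f(0.0, 2.3129) = 42.7953


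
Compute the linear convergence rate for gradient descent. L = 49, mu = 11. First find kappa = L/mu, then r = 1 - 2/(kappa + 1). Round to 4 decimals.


Step 1: Compute the condition number.
kappa = L/mu = 49/11 = 4.4545
Step 2: Compute the convergence rate.
r = 1 - 2/(kappa + 1) = 1 - 2*mu/(L + mu) = (L - mu)/(L + mu) = 38/60 = 0.6333


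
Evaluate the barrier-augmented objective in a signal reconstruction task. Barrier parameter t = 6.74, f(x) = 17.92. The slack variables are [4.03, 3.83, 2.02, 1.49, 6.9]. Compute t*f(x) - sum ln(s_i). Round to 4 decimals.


Step 1: Compute log-barrier.
ln values: [1.3938, 1.3429, 0.7031, 0.3988, 1.9315]
phi = -(1.3938 + 1.3429 + 0.7031 + 0.3988 + 1.9315) = -5.77
Step 2: Compute augmented objective.
t*f(x) = 6.74*17.92 = 120.7808
Total = 120.7808 - 5.77 = 115.0108


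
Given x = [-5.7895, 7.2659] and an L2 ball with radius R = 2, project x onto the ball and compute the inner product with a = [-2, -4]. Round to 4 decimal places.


Step 1: Compute ||x|| (intermediates to 6 decimals).
||x|| = sqrt((-5.7895)^2 + 7.2659^2) = 9.290404
Step 2: Project.
Since ||x|| > R, scale = R/||x|| = 2/9.290404 = 0.215276, proj(x) = scale * x
proj(x) = [-1.24634, 1.564174]
Step 3: Dot product.
a^T * proj(x) = -2*(-1.24634) - 4*1.564174 = -3.764


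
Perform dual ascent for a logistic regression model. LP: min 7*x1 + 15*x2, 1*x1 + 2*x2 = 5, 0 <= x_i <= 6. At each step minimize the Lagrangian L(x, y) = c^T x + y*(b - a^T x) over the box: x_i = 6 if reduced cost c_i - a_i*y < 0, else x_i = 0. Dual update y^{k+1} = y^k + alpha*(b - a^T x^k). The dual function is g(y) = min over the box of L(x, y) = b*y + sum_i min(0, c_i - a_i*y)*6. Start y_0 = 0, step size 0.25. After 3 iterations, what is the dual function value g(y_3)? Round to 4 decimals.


Dual ascent for LP: min 7*x1 + 15*x2, 1*x1 + 2*x2 = 5, 0 <= x_i <= 6
Step 1: y^k = 0.0, reduced costs: (7.0, 15.0)
  x^k = (0.0, 0.0), subgradient = b - a^T x = 5.0
  y^{k+1} = 0.0 + 0.25*5.0 = 1.25
Step 2: y^k = 1.25, reduced costs: (5.75, 12.5)
  x^k = (0.0, 0.0), subgradient = b - a^T x = 5.0
  y^{k+1} = 1.25 + 0.25*5.0 = 2.5
Step 3: y^k = 2.5, reduced costs: (4.5, 10.0)
  x^k = (0.0, 0.0), subgradient = b - a^T x = 5.0
  y^{k+1} = 2.5 + 0.25*5.0 = 3.75
Dual objective at y_3 = 3.75: reduced costs (3.25, 7.5), box minimizer x = (0.0, 0.0)
g(y_3) = b*y + (c1 - a1*y)*x1 + (c2 - a2*y)*x2 = 5*3.75 + 3.25*0.0 + 7.5*0.0 = 18.75 + 0.0 + 0.0 = 18.75


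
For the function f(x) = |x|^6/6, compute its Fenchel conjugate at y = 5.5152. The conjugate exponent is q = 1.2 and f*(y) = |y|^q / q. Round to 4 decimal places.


The conjugate exponent q satisfies 1/p + 1/q = 1.
p = 6, so q = 6/(6 - 1) = 1.2
|y|^q = 5.5152^1.2 = 7.7602
f*(5.5152) = 7.7602 / 1.2 = 6.4668


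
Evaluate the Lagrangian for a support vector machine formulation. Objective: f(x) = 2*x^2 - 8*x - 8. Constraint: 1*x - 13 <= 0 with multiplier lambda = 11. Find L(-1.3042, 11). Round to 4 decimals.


Step 1: Evaluate f(x).
f(-1.3042) = 2*(-1.3042)^2 - 8*(-1.3042) - 8 = 5.8355
Step 2: Evaluate g(x).
g(-1.3042) = 1*-1.3042 - 13 = -14.3042
Step 3: Compute Lagrangian.
L = 5.8355 + 11*-14.3042 = -151.5107


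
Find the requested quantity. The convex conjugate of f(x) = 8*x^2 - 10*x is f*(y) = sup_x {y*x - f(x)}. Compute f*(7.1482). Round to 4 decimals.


f*(y) = sup_x {y*x - a*x^2 - b*x} = sup_x {(y-b)*x - a*x^2}
FOC: (y - b) - 2a*x = 0 => x* = (y - b)/(2a)
x* = (7.1482 + 10)/(2*8) = 1.0718
f*(7.1482) = (y-b)^2/(4a) = (7.1482 + 10)^2/(4*8)
= 294.0608/32 = 9.1894


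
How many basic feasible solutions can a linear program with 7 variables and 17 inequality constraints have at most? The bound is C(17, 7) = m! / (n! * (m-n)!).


Each vertex corresponds to some choice of n active constraints out of m, so the number of vertices is at most C(m, n) = m! / (n!(m-n)!).
m = 17, n = 7
Numerator: 17 * 16 * 15 * 14 * 13 * 12 * 11
Denominator: 7! = 5040
C(17, 7) = 19448


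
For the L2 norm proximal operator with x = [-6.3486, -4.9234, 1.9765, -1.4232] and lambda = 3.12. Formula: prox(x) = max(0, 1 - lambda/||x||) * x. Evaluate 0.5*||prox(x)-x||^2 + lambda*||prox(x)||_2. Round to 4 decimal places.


Step 1: Compute ||x||.
||x|| = 8.395
Step 2: Compute scaling factor.
scale = max(0, 1 - 3.12/8.395) = 0.6284
Step 3: prox(x) = [-3.9892, -3.0936, 1.2419, -0.8943]
||prox(x)|| = 5.275
Step 4: Proximal objective.
0.5*||prox-x||^2 = 4.8672
lambda*||prox|| = 16.458
Total = 21.3253


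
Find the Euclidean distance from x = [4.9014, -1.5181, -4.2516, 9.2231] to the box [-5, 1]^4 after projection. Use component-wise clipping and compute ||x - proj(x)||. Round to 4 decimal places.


Project each component onto [-5, 1].
clip(4.9014) = 1.0, clip(-1.5181) = -1.5181, clip(-4.2516) = -4.2516, clip(9.2231) = 1.0
Projection = [1.0, -1.5181, -4.2516, 1.0]
Squared diffs: [15.2209, 0.0, 0.0, 67.6194]
Distance = sqrt(82.8403) = 9.1017


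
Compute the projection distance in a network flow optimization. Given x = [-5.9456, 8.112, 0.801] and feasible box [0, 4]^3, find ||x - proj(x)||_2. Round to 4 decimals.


Project each component onto [0, 4].
clip(-5.9456) = 0.0, clip(8.112) = 4.0, clip(0.801) = 0.801
Projection = [0.0, 4.0, 0.801]
Squared diffs: [35.3502, 16.9085, 0.0]
Distance = sqrt(52.2587) = 7.229


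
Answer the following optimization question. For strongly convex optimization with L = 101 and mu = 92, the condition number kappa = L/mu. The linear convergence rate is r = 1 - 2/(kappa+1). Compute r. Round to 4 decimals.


Step 1: Compute the condition number.
kappa = L/mu = 101/92 = 1.0978
Step 2: Compute the convergence rate.
r = 1 - 2/(kappa + 1) = 1 - 2*mu/(L + mu) = (L - mu)/(L + mu) = 9/193 = 0.0466


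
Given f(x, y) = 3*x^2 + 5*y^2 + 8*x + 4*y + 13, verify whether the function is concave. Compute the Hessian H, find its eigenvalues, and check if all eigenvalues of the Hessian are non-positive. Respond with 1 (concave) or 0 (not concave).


The Hessian of f(x,y) = 3*x^2 + 5*y^2 + 8*x + 4*y + 13 is:
H = [[6, 0], [0, 10]]
Trace = 6 + 10 = 16
Determinant = 6*10 - (0)^2 = 60
Discriminant = (16)^2 - 4*60 = 16.0
Eigenvalues: lambda_1 = 6.0, lambda_2 = 10.0
The function is not concave.

0


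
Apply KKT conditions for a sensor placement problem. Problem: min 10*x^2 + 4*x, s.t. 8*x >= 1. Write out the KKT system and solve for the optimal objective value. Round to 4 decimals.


Step 1: Try lambda = 0 (constraint inactive).
x_unc = -4/(2*10) = -0.2
Check: 8*-0.2 = -1.6 < 1 -- violated!
Step 2: Constraint must be active: 8*x = 1
x* = 1/8 = 0.125
lambda = (2*10*0.125 + 4)/8 = 0.8125
Step 3: Compute optimal value.
f(x*) = 10*0.125^2 + 4*0.125 = 0.6563


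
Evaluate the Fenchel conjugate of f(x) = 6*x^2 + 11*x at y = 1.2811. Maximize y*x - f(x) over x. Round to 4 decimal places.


f*(y) = sup_x {y*x - a*x^2 - b*x} = sup_x {(y-b)*x - a*x^2}
FOC: (y - b) - 2a*x = 0 => x* = (y - b)/(2a)
x* = (1.2811 - 11)/(2*6) = -0.8099
f*(1.2811) = (y-b)^2/(4a) = (1.2811 - 11)^2/(4*6)
= 94.457/24 = 3.9357


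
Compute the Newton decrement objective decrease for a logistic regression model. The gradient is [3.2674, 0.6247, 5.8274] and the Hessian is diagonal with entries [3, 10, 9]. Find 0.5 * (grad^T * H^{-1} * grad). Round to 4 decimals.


Step 1: H is diagonal, so H^(-1) * g = [1.0891, 0.0625, 0.6475].
Step 2: g^T H^(-1) g = sum_i g_i^2 / H_ii
  = (3.2674)^2/3 + (0.6247)^2/10 + (5.8274)^2/9
  = 3.5586 + 0.039 + 3.7732 = 7.3708
Step 3: Objective decrease = 0.5 * g^T H^(-1) g = 3.6854


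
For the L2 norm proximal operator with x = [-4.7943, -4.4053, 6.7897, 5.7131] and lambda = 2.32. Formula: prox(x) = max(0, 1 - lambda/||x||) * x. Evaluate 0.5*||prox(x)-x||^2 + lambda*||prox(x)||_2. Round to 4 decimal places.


Step 1: Compute ||x||.
||x|| = 11.006
Step 2: Compute scaling factor.
scale = max(0, 1 - 2.32/11.006) = 0.7892
Step 3: prox(x) = [-3.7837, -3.4767, 5.3585, 4.5088]
||prox(x)|| = 8.686
Step 4: Proximal objective.
0.5*||prox-x||^2 = 2.6912
lambda*||prox|| = 20.1515
Total = 22.8427


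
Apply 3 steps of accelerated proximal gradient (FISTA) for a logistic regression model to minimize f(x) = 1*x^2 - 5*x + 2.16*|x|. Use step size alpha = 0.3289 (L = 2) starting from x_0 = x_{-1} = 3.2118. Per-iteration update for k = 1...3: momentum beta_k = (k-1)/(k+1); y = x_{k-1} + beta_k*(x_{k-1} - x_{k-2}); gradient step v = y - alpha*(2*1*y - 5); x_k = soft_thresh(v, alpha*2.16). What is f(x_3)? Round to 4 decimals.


FISTA on f(x) = 1*x^2 - 5*x + 2.16*|x|
L = 2, alpha = 0.3289
Iteration 1: beta = 0.0, y = 3.2118 + 0.0*(3.2118 - 3.2118) = 3.2118
  grad(y) = 1.4236, v = y - alpha*grad = 2.7436
  prox(v) = soft_thresh(2.7436, 0.7104) = 2.0332
Iteration 2: beta = 0.3333, y = 2.0332 + 0.3333*(2.0332 - 3.2118) = 1.6403
  grad(y) = -1.7195, v = y - alpha*grad = 2.2058
  prox(v) = soft_thresh(2.2058, 0.7104) = 1.4954
Iteration 3: beta = 0.5, y = 1.4954 + 0.5*(1.4954 - 2.0332) = 1.2265
  grad(y) = -2.547, v = y - alpha*grad = 2.0642
  prox(v) = soft_thresh(2.0642, 0.7104) = 1.3538
f(x_3) = 1*1.3538^2 - 5*1.3538 + 2.16*|1.3538| = -2.012


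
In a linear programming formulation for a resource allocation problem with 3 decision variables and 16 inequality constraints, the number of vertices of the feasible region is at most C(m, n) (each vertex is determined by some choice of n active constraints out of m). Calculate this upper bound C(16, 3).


Each vertex corresponds to some choice of n active constraints out of m, so the number of vertices is at most C(m, n) = m! / (n!(m-n)!).
m = 16, n = 3
Numerator: 16 * 15 * 14
Denominator: 3! = 6
C(16, 3) = 560


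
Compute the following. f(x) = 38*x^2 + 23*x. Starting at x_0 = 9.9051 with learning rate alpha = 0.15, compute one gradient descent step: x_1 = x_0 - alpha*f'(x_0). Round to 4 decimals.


We compute the gradient at x_0 and apply the update.
f'(x) = 76*x + 23
f'(9.9051) = 76*9.9051 + 23 = 775.7876
x_1 = 9.9051 - 0.15*775.7876 = -106.463


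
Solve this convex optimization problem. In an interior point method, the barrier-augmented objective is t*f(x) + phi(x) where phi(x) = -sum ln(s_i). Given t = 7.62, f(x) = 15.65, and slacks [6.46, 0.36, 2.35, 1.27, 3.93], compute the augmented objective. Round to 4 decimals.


Step 1: Compute log-barrier.
ln values: [1.8656, -1.0217, 0.8544, 0.239, 1.3686]
phi = -(1.8656 - 1.0217 + 0.8544 + 0.239 + 1.3686) = -3.306
Step 2: Compute augmented objective.
t*f(x) = 7.62*15.65 = 119.253
Total = 119.253 - 3.306 = 115.947


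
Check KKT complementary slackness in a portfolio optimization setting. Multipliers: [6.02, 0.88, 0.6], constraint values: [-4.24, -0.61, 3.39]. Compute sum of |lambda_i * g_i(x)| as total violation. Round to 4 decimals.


KKT complementary slackness check:
lambda_1 * g_1 = 6.02 * -4.24 = -25.5248
lambda_2 * g_2 = 0.88 * -0.61 = -0.5368
lambda_3 * g_3 = 0.6 * 3.39 = 2.034
Total violation = 25.5248 + 0.5368 + 2.034 = 28.0956


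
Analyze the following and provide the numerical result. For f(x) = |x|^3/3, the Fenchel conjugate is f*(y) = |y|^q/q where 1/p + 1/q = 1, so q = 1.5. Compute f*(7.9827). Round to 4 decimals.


The conjugate exponent q satisfies 1/p + 1/q = 1.
p = 3, so q = 3/(3 - 1) = 1.5
|y|^q = 7.9827^1.5 = 22.5541
f*(7.9827) = 22.5541 / 1.5 = 15.036


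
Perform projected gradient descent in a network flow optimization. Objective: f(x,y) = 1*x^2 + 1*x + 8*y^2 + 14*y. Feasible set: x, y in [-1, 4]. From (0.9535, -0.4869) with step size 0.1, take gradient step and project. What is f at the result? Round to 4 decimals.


Step 1: Compute gradient at (0.9535, -0.4869).
grad_x = 2*1*0.9535 + 1 = 2.907
grad_y = 2*8*-0.4869 + 14 = 6.2096
Step 2: Gradient step.
x_raw = 0.9535 - 0.1*2.907 = 0.6628
y_raw = -0.4869 - 0.1*6.2096 = -1.1079
Step 3: Project onto [-1, 4].
x_proj = clip(0.6628) = 0.6628
y_proj = clip(-1.1079) = -1.0
Step 4: Evaluate f.
f(0.6628, -1.0) = -4.8979


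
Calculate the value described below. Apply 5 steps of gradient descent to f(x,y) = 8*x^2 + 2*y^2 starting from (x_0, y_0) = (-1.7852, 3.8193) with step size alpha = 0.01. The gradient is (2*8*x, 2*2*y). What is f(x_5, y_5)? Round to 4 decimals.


Gradient descent on f(x,y) = 8*x^2 + 2*y^2.
Starting point: (-1.7852, 3.8193), alpha = 0.01
Step 1: grad_x = 2*8*-1.7852 = -28.5632, grad_y = 2*2*3.8193 = 15.2772
  x_1 = -1.7852 - 0.01*-28.5632 = -1.4996
  y_1 = 3.8193 - 0.01*15.2772 = 3.6665
Step 2: grad_x = 2*8*-1.4996 = -23.9931, grad_y = 2*2*3.6665 = 14.6661
  x_2 = -1.4996 - 0.01*-23.9931 = -1.2596
  y_2 = 3.6665 - 0.01*14.6661 = 3.5199
Step 3: grad_x = 2*8*-1.2596 = -20.1542, grad_y = 2*2*3.5199 = 14.0795
  x_3 = -1.2596 - 0.01*-20.1542 = -1.0581
  y_3 = 3.5199 - 0.01*14.0795 = 3.3791
Step 4: grad_x = 2*8*-1.0581 = -16.9295, grad_y = 2*2*3.3791 = 13.5163
  x_4 = -1.0581 - 0.01*-16.9295 = -0.8888
  y_4 = 3.3791 - 0.01*13.5163 = 3.2439
Step 5: grad_x = 2*8*-0.8888 = -14.2208, grad_y = 2*2*3.2439 = 12.9756
  x_5 = -0.8888 - 0.01*-14.2208 = -0.7466
  y_5 = 3.2439 - 0.01*12.9756 = 3.1142
f(-0.7466, 3.1142) = 8*(-0.7466)^2 + 2*3.1142^2 = 23.8551


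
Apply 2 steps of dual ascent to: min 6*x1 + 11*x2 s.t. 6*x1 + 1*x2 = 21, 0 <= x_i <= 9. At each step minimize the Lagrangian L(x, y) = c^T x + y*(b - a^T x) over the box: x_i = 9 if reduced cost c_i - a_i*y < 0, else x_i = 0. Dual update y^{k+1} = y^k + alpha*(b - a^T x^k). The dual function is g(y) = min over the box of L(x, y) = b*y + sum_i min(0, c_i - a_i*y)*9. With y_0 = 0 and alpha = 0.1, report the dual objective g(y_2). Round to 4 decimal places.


Dual ascent for LP: min 6*x1 + 11*x2, 6*x1 + 1*x2 = 21, 0 <= x_i <= 9
Step 1: y^k = 0.0, reduced costs: (6.0, 11.0)
  x^k = (0.0, 0.0), subgradient = b - a^T x = 21.0
  y^{k+1} = 0.0 + 0.1*21.0 = 2.1
Step 2: y^k = 2.1, reduced costs: (-6.6, 8.9)
  x^k = (9.0, 0.0), subgradient = b - a^T x = -33.0
  y^{k+1} = 2.1 + 0.1*-33.0 = -1.2
Dual objective at y_2 = -1.2: reduced costs (13.2, 12.2), box minimizer x = (0.0, 0.0)
g(y_2) = b*y + (c1 - a1*y)*x1 + (c2 - a2*y)*x2 = 21*(-1.2) + 13.2*0.0 + 12.2*0.0 = -25.2 + 0.0 + 0.0 = -25.2


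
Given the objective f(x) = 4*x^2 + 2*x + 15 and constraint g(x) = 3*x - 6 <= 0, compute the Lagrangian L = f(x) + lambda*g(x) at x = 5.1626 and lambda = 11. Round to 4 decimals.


Step 1: Evaluate f(x).
f(5.1626) = 4*5.1626^2 + 2*5.1626 + 15 = 131.935
Step 2: Evaluate g(x).
g(5.1626) = 3*5.1626 - 6 = 9.4878
Step 3: Compute Lagrangian.
L = 131.935 + 11*9.4878 = 236.3008


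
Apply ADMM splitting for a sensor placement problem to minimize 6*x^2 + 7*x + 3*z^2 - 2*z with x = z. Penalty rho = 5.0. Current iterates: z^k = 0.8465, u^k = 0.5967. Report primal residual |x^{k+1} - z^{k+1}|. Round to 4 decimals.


ADMM iteration with rho = 5.0, z^k = 0.8465, u^k = 0.5967
Step 1: x-update.
Minimize 6*x^2 + 7*x + (5.0/2)*(x - 0.8465 + 0.5967)^2
FOC: (2*6 + 5.0)*x = -7 + 5.0*(0.8465 - 0.5967)
x^{k+1} = -0.3383
Step 2: z-update.
Minimize 3*z^2 - 2*z + (5.0/2)*(-0.3383 - z + 0.5967)^2
FOC: (2*3 + 5.0)*z = 2 + 5.0*(-0.3383 + 0.5967)
z^{k+1} = 0.2993
Step 3: u-update.
u^{k+1} = 0.5967 - 0.3383 - 0.2993 = -0.0409
Step 4: Primal residual = |-0.3383 - 0.2993| = 0.6376


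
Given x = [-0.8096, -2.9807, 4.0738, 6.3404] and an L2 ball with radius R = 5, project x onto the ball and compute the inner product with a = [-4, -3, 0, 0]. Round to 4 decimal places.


Step 1: Compute ||x|| (intermediates to 6 decimals).
||x|| = sqrt((-0.8096)^2 + (-2.9807)^2 + 4.0738^2 + 6.3404^2) = 8.144725
Step 2: Project.
Since ||x|| > R, scale = R/||x|| = 5/8.144725 = 0.613894, proj(x) = scale * x
proj(x) = [-0.497009, -1.829834, 2.500881, 3.892334]
Step 3: Dot product.
a^T * proj(x) = -4*(-0.497009) - 3*(-1.829834) + 0*2.500881 + 0*3.892334 = 7.4775


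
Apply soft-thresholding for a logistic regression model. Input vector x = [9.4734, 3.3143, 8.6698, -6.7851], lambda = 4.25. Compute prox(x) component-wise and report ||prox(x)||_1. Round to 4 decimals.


Soft-thresholding with lambda = 4.25:
prox(9.4734) = sign(9.4734)*max(|9.4734| - 4.25, 0) = 5.2234
prox(3.3143) = sign(3.3143)*max(|3.3143| - 4.25, 0) = 0.0
prox(8.6698) = sign(8.6698)*max(|8.6698| - 4.25, 0) = 4.4198
prox(-6.7851) = sign(-6.7851)*max(|-6.7851| - 4.25, 0) = -2.5351
prox(x) = [5.2234, 0.0, 4.4198, -2.5351]
||prox(x)||_1 = 5.2234 + 0.0 + 4.4198 + 2.5351 = 12.1783


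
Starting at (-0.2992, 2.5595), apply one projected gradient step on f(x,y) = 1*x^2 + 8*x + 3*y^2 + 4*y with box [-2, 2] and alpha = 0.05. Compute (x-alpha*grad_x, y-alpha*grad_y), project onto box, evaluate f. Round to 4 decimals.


Step 1: Compute gradient at (-0.2992, 2.5595).
grad_x = 2*1*-0.2992 + 8 = 7.4016
grad_y = 2*3*2.5595 + 4 = 19.357
Step 2: Gradient step.
x_raw = -0.2992 - 0.05*7.4016 = -0.6693
y_raw = 2.5595 - 0.05*19.357 = 1.5917
Step 3: Project onto [-2, 2].
x_proj = clip(-0.6693) = -0.6693
y_proj = clip(1.5917) = 1.5917
Step 4: Evaluate f.
f(-0.6693, 1.5917) = 9.0603


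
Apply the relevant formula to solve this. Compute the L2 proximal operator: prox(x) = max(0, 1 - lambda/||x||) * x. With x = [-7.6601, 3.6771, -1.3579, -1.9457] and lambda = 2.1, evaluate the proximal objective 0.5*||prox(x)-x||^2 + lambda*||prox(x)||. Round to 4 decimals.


Step 1: Compute ||x||.
||x|| = 8.822
Step 2: Compute scaling factor.
scale = max(0, 1 - 2.1/8.822) = 0.762
Step 3: prox(x) = [-5.8367, 2.8018, -1.0347, -1.4825]
||prox(x)|| = 6.722
Step 4: Proximal objective.
0.5*||prox-x||^2 = 2.205
lambda*||prox|| = 14.1162
Total = 16.3212


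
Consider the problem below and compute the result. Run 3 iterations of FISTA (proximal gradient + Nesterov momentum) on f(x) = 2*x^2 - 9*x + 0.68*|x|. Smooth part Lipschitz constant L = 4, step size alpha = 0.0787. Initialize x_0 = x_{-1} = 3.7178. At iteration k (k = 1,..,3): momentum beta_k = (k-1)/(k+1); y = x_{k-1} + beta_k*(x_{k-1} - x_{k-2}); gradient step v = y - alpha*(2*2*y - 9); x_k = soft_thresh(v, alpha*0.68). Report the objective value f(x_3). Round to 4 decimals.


FISTA on f(x) = 2*x^2 - 9*x + 0.68*|x|
L = 4, alpha = 0.0787
Iteration 1: beta = 0.0, y = 3.7178 + 0.0*(3.7178 - 3.7178) = 3.7178
  grad(y) = 5.8712, v = y - alpha*grad = 3.2557
  prox(v) = soft_thresh(3.2557, 0.0535) = 3.2022
Iteration 2: beta = 0.3333, y = 3.2022 + 0.3333*(3.2022 - 3.7178) = 3.0304
  grad(y) = 3.1214, v = y - alpha*grad = 2.7847
  prox(v) = soft_thresh(2.7847, 0.0535) = 2.7312
Iteration 3: beta = 0.5, y = 2.7312 + 0.5*(2.7312 - 3.2022) = 2.4957
  grad(y) = 0.9827, v = y - alpha*grad = 2.4183
  prox(v) = soft_thresh(2.4183, 0.0535) = 2.3648
f(x_3) = 2*2.3648^2 - 9*2.3648 + 0.68*|2.3648| = -8.4906


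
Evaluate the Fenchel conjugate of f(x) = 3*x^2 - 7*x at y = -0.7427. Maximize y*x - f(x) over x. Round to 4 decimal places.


f*(y) = sup_x {y*x - a*x^2 - b*x} = sup_x {(y-b)*x - a*x^2}
FOC: (y - b) - 2a*x = 0 => x* = (y - b)/(2a)
x* = (-0.7427 + 7)/(2*3) = 1.0429
f*(-0.7427) = (y-b)^2/(4a) = (-0.7427 + 7)^2/(4*3)
= 39.1538/12 = 3.2628


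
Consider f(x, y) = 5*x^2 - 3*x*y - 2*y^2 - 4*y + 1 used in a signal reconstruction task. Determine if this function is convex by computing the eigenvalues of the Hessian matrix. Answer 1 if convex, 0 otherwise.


The Hessian of f(x,y) = 5*x^2 - 3*x*y - 2*y^2 - 4*y + 1 is:
H = [[10, -3], [-3, -4]]
Trace = 10 - 4 = 6
Determinant = 10*-4 - (-3)^2 = -49
Discriminant = (6)^2 - 4*-49 = 232.0
Eigenvalues: lambda_1 = -4.6158, lambda_2 = 10.6158
The function is not convex.

0


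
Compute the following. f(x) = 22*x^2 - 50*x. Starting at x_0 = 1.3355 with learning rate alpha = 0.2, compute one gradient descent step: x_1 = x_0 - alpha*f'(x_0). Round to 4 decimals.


We compute the gradient at x_0 and apply the update.
f'(x) = 44*x - 50
f'(1.3355) = 44*1.3355 - 50 = 8.762
x_1 = 1.3355 - 0.2*8.762 = -0.4169


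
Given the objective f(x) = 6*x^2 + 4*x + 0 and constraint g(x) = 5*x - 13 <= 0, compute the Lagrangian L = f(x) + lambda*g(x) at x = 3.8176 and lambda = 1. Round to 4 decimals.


Step 1: Evaluate f(x).
f(3.8176) = 6*3.8176^2 + 4*3.8176 + 0 = 102.7148
Step 2: Evaluate g(x).
g(3.8176) = 5*3.8176 - 13 = 6.088
Step 3: Compute Lagrangian.
L = 102.7148 + 1*6.088 = 108.8028


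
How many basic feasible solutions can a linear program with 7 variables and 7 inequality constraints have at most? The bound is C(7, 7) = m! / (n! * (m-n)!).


Each vertex corresponds to some choice of n active constraints out of m, so the number of vertices is at most C(m, n) = m! / (n!(m-n)!).
m = 7, n = 7
Numerator: 7 * 6 * 5 * 4 * 3 * 2 * 1
Denominator: 7! = 5040
C(7, 7) = 1


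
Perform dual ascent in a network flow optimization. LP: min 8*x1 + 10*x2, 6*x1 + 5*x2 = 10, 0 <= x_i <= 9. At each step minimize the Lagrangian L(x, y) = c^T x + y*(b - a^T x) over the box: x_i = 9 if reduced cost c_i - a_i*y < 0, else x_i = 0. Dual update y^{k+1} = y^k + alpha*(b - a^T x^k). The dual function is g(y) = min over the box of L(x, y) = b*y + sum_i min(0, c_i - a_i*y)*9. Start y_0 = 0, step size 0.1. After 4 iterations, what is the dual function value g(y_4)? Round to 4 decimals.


Dual ascent for LP: min 8*x1 + 10*x2, 6*x1 + 5*x2 = 10, 0 <= x_i <= 9
Step 1: y^k = 0.0, reduced costs: (8.0, 10.0)
  x^k = (0.0, 0.0), subgradient = b - a^T x = 10.0
  y^{k+1} = 0.0 + 0.1*10.0 = 1.0
Step 2: y^k = 1.0, reduced costs: (2.0, 5.0)
  x^k = (0.0, 0.0), subgradient = b - a^T x = 10.0
  y^{k+1} = 1.0 + 0.1*10.0 = 2.0
Step 3: y^k = 2.0, reduced costs: (-4.0, 0.0)
  x^k = (9.0, 0.0), subgradient = b - a^T x = -44.0
  y^{k+1} = 2.0 + 0.1*-44.0 = -2.4
Step 4: y^k = -2.4, reduced costs: (22.4, 22.0)
  x^k = (0.0, 0.0), subgradient = b - a^T x = 10.0
  y^{k+1} = -2.4 + 0.1*10.0 = -1.4
Dual objective at y_4 = -1.4: reduced costs (16.4, 17.0), box minimizer x = (0.0, 0.0)
g(y_4) = b*y + (c1 - a1*y)*x1 + (c2 - a2*y)*x2 = 10*(-1.4) + 16.4*0.0 + 17.0*0.0 = -14.0 + 0.0 + 0.0 = -14.0
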